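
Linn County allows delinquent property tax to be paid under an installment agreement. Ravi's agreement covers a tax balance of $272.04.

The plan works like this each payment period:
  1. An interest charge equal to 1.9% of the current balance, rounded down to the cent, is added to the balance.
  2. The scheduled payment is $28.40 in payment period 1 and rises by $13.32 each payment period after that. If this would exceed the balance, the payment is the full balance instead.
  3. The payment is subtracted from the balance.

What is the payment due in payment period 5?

$81.68

Payment period 1: $272.04 +$5.16 interest = $277.20; pay $28.40 → $248.80
Payment period 2: $248.80 +$4.72 interest = $253.52; pay $41.72 → $211.80
Payment period 3: $211.80 +$4.02 interest = $215.82; pay $55.04 → $160.78
Payment period 4: $160.78 +$3.05 interest = $163.83; pay $68.36 → $95.47
Payment period 5: $95.47 +$1.81 interest = $97.28; pay $81.68 → $15.60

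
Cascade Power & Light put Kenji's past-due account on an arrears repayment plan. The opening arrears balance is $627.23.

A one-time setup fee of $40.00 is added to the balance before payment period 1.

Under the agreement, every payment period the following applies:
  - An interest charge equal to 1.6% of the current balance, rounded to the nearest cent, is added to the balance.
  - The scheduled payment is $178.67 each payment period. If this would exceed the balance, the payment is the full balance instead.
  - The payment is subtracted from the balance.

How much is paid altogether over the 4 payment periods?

Payment period 1: $667.23 +$10.68 interest = $677.91; pay $178.67 → $499.24
Payment period 2: $499.24 +$7.99 interest = $507.23; pay $178.67 → $328.56
Payment period 3: $328.56 +$5.26 interest = $333.82; pay $178.67 → $155.15
Payment period 4: $155.15 +$2.48 interest = $157.63; pay $157.63 → $0.00
Total paid: $693.64

$693.64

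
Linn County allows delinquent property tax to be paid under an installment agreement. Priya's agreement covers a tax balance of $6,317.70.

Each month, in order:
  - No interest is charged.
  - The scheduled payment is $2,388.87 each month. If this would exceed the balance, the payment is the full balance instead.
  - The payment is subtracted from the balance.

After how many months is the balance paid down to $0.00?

Month 1: opening $6,317.70; payment $2,388.87; balance $3,928.83
Month 2: opening $3,928.83; payment $2,388.87; balance $1,539.96
Month 3: opening $1,539.96; payment $1,539.96; balance $0.00
Balance reaches $0.00 in month 3.

3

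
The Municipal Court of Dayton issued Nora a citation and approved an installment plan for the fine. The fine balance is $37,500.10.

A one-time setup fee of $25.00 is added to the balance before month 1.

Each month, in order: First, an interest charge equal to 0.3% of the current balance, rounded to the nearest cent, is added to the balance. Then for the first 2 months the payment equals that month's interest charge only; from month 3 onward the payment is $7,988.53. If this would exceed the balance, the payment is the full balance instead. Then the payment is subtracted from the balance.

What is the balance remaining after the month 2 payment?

$37,525.10

Month 1: $37,525.10 +$112.58 interest = $37,637.68; pay $112.58 → $37,525.10
Month 2: $37,525.10 +$112.58 interest = $37,637.68; pay $112.58 → $37,525.10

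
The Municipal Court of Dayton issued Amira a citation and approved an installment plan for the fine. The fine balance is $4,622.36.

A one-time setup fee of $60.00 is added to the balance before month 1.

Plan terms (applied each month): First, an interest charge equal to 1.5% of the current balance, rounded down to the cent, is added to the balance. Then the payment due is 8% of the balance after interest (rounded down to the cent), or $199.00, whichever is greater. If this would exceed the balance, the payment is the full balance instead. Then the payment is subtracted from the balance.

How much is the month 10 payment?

$205.25

# | Opening | Interest | Payment | End bal
1 | $4,682.36 | $70.23 | $380.20 | $4,372.39
2 | $4,372.39 | $65.58 | $355.03 | $4,082.94
3 | $4,082.94 | $61.24 | $331.53 | $3,812.65
4 | $3,812.65 | $57.18 | $309.58 | $3,560.25
5 | $3,560.25 | $53.40 | $289.09 | $3,324.56
6 | $3,324.56 | $49.86 | $269.95 | $3,104.47
7 | $3,104.47 | $46.56 | $252.08 | $2,898.95
8 | $2,898.95 | $43.48 | $235.39 | $2,707.04
9 | $2,707.04 | $40.60 | $219.81 | $2,527.83
10 | $2,527.83 | $37.91 | $205.25 | $2,360.49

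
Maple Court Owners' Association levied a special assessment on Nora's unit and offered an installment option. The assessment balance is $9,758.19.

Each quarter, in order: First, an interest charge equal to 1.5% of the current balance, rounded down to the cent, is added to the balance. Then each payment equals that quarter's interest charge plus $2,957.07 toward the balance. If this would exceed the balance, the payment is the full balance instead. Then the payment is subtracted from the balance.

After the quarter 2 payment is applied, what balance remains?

Quarter 1: $9,758.19 +$146.37 interest = $9,904.56; pay $3,103.44 → $6,801.12
Quarter 2: $6,801.12 +$102.01 interest = $6,903.13; pay $3,059.08 → $3,844.05

$3,844.05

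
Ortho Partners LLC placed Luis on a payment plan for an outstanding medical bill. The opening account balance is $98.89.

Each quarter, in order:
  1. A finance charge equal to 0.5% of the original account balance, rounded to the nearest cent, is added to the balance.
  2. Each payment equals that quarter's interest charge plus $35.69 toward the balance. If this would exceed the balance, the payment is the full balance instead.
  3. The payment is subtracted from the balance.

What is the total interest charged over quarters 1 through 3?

$1.47

Quarter 1: $98.89 +$0.49 interest = $99.38; pay $36.18 → $63.20
Quarter 2: $63.20 +$0.49 interest = $63.69; pay $36.18 → $27.51
Quarter 3: $27.51 +$0.49 interest = $28.00; pay $28.00 → $0.00
Total interest: $0.49 + $0.49 + $0.49 = $1.47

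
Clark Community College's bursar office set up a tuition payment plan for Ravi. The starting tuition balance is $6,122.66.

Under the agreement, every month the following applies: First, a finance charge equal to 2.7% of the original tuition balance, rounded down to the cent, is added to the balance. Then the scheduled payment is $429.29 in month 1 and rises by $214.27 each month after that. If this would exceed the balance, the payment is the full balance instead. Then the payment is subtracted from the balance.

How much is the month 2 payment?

Month 1: $6,122.66 +$165.31 interest = $6,287.97; pay $429.29 → $5,858.68
Month 2: $5,858.68 +$165.31 interest = $6,023.99; pay $643.56 → $5,380.43

$643.56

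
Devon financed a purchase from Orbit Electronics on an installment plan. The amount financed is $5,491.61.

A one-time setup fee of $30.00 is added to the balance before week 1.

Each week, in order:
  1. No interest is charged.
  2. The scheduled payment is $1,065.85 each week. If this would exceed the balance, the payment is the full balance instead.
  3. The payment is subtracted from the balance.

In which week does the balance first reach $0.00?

6

Week 1: opening $5,521.61; payment $1,065.85; balance $4,455.76
Week 2: opening $4,455.76; payment $1,065.85; balance $3,389.91
Week 3: opening $3,389.91; payment $1,065.85; balance $2,324.06
Week 4: opening $2,324.06; payment $1,065.85; balance $1,258.21
Week 5: opening $1,258.21; payment $1,065.85; balance $192.36
Week 6: opening $192.36; payment $192.36; balance $0.00
Balance reaches $0.00 in week 6.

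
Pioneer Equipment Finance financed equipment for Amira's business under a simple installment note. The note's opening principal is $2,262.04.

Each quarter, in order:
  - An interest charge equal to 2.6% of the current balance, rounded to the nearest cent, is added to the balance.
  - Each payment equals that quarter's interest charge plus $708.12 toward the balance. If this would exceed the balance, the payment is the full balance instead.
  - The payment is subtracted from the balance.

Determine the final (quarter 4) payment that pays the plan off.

$141.26

Quarter 1: $2,262.04 +$58.81 interest = $2,320.85; pay $766.93 → $1,553.92
Quarter 2: $1,553.92 +$40.40 interest = $1,594.32; pay $748.52 → $845.80
Quarter 3: $845.80 +$21.99 interest = $867.79; pay $730.11 → $137.68
Quarter 4: $137.68 +$3.58 interest = $141.26; pay $141.26 → $0.00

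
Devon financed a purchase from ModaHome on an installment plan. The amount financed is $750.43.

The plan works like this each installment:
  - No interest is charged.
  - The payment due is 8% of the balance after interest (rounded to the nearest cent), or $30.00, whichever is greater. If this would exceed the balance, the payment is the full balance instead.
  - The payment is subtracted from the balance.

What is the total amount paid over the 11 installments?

$456.10

Installment 1: opening $750.43; payment $60.03; balance $690.40
Installment 2: opening $690.40; payment $55.23; balance $635.17
Installment 3: opening $635.17; payment $50.81; balance $584.36
Installment 4: opening $584.36; payment $46.75; balance $537.61
Installment 5: opening $537.61; payment $43.01; balance $494.60
Installment 6: opening $494.60; payment $39.57; balance $455.03
Installment 7: opening $455.03; payment $36.40; balance $418.63
Installment 8: opening $418.63; payment $33.49; balance $385.14
Installment 9: opening $385.14; payment $30.81; balance $354.33
Installment 10: opening $354.33; payment $30.00; balance $324.33
Installment 11: opening $324.33; payment $30.00; balance $294.33
Total paid: $456.10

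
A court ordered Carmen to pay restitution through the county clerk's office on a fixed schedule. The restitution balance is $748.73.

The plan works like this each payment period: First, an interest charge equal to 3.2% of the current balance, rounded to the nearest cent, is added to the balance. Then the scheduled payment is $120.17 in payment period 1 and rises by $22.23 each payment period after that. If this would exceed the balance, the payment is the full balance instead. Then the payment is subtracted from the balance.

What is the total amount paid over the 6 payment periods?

$829.71

Payment period 1: $748.73 +$23.96 interest = $772.69; pay $120.17 → $652.52
Payment period 2: $652.52 +$20.88 interest = $673.40; pay $142.40 → $531.00
Payment period 3: $531.00 +$16.99 interest = $547.99; pay $164.63 → $383.36
Payment period 4: $383.36 +$12.27 interest = $395.63; pay $186.86 → $208.77
Payment period 5: $208.77 +$6.68 interest = $215.45; pay $209.09 → $6.36
Payment period 6: $6.36 +$0.20 interest = $6.56; pay $6.56 → $0.00
Total paid: $829.71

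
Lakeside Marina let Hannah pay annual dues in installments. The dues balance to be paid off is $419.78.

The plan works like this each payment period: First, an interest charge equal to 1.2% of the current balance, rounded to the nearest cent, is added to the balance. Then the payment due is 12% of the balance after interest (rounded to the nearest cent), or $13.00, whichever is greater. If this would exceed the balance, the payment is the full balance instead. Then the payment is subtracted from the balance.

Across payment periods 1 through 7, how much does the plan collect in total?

$258.88

Payment period 1: opening $419.78; interest $5.04 → $424.82; payment $50.98; balance $373.84
Payment period 2: opening $373.84; interest $4.49 → $378.33; payment $45.40; balance $332.93
Payment period 3: opening $332.93; interest $4.00 → $336.93; payment $40.43; balance $296.50
Payment period 4: opening $296.50; interest $3.56 → $300.06; payment $36.01; balance $264.05
Payment period 5: opening $264.05; interest $3.17 → $267.22; payment $32.07; balance $235.15
Payment period 6: opening $235.15; interest $2.82 → $237.97; payment $28.56; balance $209.41
Payment period 7: opening $209.41; interest $2.51 → $211.92; payment $25.43; balance $186.49
Total paid: $258.88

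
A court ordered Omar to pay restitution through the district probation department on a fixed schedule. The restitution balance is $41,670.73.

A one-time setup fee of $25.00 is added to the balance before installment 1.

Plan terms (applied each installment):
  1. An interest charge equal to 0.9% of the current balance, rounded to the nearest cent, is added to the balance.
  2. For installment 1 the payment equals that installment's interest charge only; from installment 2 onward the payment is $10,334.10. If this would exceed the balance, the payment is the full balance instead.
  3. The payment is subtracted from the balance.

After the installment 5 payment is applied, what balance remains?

Installment 1: $41,695.73 +$375.26 interest = $42,070.99; pay $375.26 → $41,695.73
Installment 2: $41,695.73 +$375.26 interest = $42,070.99; pay $10,334.10 → $31,736.89
Installment 3: $31,736.89 +$285.63 interest = $32,022.52; pay $10,334.10 → $21,688.42
Installment 4: $21,688.42 +$195.20 interest = $21,883.62; pay $10,334.10 → $11,549.52
Installment 5: $11,549.52 +$103.95 interest = $11,653.47; pay $10,334.10 → $1,319.37

$1,319.37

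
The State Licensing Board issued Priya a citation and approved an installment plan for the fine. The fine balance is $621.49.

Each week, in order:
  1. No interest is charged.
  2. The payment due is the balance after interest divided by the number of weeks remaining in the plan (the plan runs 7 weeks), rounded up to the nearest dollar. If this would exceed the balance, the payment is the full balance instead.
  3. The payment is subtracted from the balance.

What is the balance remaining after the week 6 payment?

$87.49

Week 1: opening $621.49; payment $89.00; balance $532.49
Week 2: opening $532.49; payment $89.00; balance $443.49
Week 3: opening $443.49; payment $89.00; balance $354.49
Week 4: opening $354.49; payment $89.00; balance $265.49
Week 5: opening $265.49; payment $89.00; balance $176.49
Week 6: opening $176.49; payment $89.00; balance $87.49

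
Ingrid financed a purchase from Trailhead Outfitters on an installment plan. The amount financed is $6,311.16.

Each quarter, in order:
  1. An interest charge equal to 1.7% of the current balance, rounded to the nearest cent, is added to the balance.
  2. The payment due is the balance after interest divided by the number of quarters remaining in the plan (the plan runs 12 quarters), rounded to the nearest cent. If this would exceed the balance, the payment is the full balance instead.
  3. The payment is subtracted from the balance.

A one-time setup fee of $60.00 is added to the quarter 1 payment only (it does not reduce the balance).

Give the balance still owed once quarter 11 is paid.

Quarter 1: opening $6,311.16; interest $107.29 → $6,418.45; payment $534.87 (+ $60.00 fee); balance $5,883.58
Quarter 2: opening $5,883.58; interest $100.02 → $5,983.60; payment $543.96; balance $5,439.64
Quarter 3: opening $5,439.64; interest $92.47 → $5,532.11; payment $553.21; balance $4,978.90
Quarter 4: opening $4,978.90; interest $84.64 → $5,063.54; payment $562.62; balance $4,500.92
Quarter 5: opening $4,500.92; interest $76.52 → $4,577.44; payment $572.18; balance $4,005.26
Quarter 6: opening $4,005.26; interest $68.09 → $4,073.35; payment $581.91; balance $3,491.44
Quarter 7: opening $3,491.44; interest $59.35 → $3,550.79; payment $591.80; balance $2,958.99
Quarter 8: opening $2,958.99; interest $50.30 → $3,009.29; payment $601.86; balance $2,407.43
Quarter 9: opening $2,407.43; interest $40.93 → $2,448.36; payment $612.09; balance $1,836.27
Quarter 10: opening $1,836.27; interest $31.22 → $1,867.49; payment $622.50; balance $1,244.99
Quarter 11: opening $1,244.99; interest $21.16 → $1,266.15; payment $633.08; balance $633.07

$633.07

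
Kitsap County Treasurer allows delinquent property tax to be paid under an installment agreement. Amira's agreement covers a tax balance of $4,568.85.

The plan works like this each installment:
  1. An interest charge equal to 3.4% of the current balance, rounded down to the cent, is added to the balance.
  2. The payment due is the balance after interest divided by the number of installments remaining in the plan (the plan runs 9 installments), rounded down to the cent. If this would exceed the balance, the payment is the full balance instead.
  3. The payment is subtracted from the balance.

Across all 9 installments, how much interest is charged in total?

Installment 1: $4,568.85 +$155.34 interest = $4,724.19; pay $524.91 → $4,199.28
Installment 2: $4,199.28 +$142.77 interest = $4,342.05; pay $542.75 → $3,799.30
Installment 3: $3,799.30 +$129.17 interest = $3,928.47; pay $561.21 → $3,367.26
Installment 4: $3,367.26 +$114.48 interest = $3,481.74; pay $580.29 → $2,901.45
Installment 5: $2,901.45 +$98.64 interest = $3,000.09; pay $600.01 → $2,400.08
Installment 6: $2,400.08 +$81.60 interest = $2,481.68; pay $620.42 → $1,861.26
Installment 7: $1,861.26 +$63.28 interest = $1,924.54; pay $641.51 → $1,283.03
Installment 8: $1,283.03 +$43.62 interest = $1,326.65; pay $663.32 → $663.33
Installment 9: $663.33 +$22.55 interest = $685.88; pay $685.88 → $0.00
Total interest: $155.34 + $142.77 + $129.17 + $114.48 + $98.64 + $81.60 + $63.28 + $43.62 + $22.55 = $851.45

$851.45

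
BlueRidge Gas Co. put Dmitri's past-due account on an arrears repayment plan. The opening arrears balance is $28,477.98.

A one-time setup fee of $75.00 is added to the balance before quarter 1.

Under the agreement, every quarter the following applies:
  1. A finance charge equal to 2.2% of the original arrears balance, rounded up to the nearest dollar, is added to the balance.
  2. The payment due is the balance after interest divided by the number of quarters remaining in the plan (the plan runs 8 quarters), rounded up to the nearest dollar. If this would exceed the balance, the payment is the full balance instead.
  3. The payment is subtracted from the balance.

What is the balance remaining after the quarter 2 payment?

Quarter 1: opening $28,552.98; interest $627.00 → $29,179.98; payment $3,648.00; balance $25,531.98
Quarter 2: opening $25,531.98; interest $627.00 → $26,158.98; payment $3,737.00; balance $22,421.98

$22,421.98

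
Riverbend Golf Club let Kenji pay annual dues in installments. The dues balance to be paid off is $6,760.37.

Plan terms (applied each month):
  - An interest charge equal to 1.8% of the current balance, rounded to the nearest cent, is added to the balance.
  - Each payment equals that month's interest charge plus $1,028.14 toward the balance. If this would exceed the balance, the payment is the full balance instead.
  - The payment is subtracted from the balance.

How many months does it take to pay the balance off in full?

Month 1: $6,760.37 +$121.69 interest = $6,882.06; pay $1,149.83 → $5,732.23
Month 2: $5,732.23 +$103.18 interest = $5,835.41; pay $1,131.32 → $4,704.09
Month 3: $4,704.09 +$84.67 interest = $4,788.76; pay $1,112.81 → $3,675.95
Month 4: $3,675.95 +$66.17 interest = $3,742.12; pay $1,094.31 → $2,647.81
Month 5: $2,647.81 +$47.66 interest = $2,695.47; pay $1,075.80 → $1,619.67
Month 6: $1,619.67 +$29.15 interest = $1,648.82; pay $1,057.29 → $591.53
Month 7: $591.53 +$10.65 interest = $602.18; pay $602.18 → $0.00
Balance reaches $0.00 in month 7.

7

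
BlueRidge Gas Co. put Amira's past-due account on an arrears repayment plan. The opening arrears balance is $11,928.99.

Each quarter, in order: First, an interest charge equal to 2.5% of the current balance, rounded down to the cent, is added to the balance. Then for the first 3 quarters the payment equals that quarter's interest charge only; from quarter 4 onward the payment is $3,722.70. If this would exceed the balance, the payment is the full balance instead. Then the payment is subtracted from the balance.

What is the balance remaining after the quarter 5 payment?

$4,994.42

# | Opening | Interest | Payment | End bal
1 | $11,928.99 | $298.22 | $298.22 | $11,928.99
2 | $11,928.99 | $298.22 | $298.22 | $11,928.99
3 | $11,928.99 | $298.22 | $298.22 | $11,928.99
4 | $11,928.99 | $298.22 | $3,722.70 | $8,504.51
5 | $8,504.51 | $212.61 | $3,722.70 | $4,994.42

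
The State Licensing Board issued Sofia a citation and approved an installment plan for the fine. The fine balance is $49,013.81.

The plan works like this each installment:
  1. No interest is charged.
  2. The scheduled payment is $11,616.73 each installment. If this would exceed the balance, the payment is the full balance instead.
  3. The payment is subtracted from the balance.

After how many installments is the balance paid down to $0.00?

5

Installment 1: opening $49,013.81; payment $11,616.73; balance $37,397.08
Installment 2: opening $37,397.08; payment $11,616.73; balance $25,780.35
Installment 3: opening $25,780.35; payment $11,616.73; balance $14,163.62
Installment 4: opening $14,163.62; payment $11,616.73; balance $2,546.89
Installment 5: opening $2,546.89; payment $2,546.89; balance $0.00
Balance reaches $0.00 in installment 5.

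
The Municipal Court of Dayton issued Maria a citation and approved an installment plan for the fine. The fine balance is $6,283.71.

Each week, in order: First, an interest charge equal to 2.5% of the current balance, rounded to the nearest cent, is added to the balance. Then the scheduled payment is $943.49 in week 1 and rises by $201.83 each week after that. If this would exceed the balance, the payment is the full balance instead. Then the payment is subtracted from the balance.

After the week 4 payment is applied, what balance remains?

Week 1: $6,283.71 +$157.09 interest = $6,440.80; pay $943.49 → $5,497.31
Week 2: $5,497.31 +$137.43 interest = $5,634.74; pay $1,145.32 → $4,489.42
Week 3: $4,489.42 +$112.24 interest = $4,601.66; pay $1,347.15 → $3,254.51
Week 4: $3,254.51 +$81.36 interest = $3,335.87; pay $1,548.98 → $1,786.89

$1,786.89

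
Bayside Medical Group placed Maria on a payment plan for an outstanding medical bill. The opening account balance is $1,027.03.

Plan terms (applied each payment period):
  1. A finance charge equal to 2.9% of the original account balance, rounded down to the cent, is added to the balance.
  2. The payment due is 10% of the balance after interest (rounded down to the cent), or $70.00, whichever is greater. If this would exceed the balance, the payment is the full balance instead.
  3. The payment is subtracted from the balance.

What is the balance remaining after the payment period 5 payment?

Payment period 1: opening $1,027.03; interest $29.78 → $1,056.81; payment $105.68; balance $951.13
Payment period 2: opening $951.13; interest $29.78 → $980.91; payment $98.09; balance $882.82
Payment period 3: opening $882.82; interest $29.78 → $912.60; payment $91.26; balance $821.34
Payment period 4: opening $821.34; interest $29.78 → $851.12; payment $85.11; balance $766.01
Payment period 5: opening $766.01; interest $29.78 → $795.79; payment $79.57; balance $716.22

$716.22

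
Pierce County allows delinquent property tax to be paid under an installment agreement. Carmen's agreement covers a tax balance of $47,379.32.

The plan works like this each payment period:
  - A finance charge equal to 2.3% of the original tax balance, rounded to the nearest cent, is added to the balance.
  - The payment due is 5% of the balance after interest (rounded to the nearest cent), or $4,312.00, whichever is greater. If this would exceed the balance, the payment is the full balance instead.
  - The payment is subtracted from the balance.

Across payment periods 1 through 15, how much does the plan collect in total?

$63,725.12

Payment period 1: opening $47,379.32; interest $1,089.72 → $48,469.04; payment $4,312.00; balance $44,157.04
Payment period 2: opening $44,157.04; interest $1,089.72 → $45,246.76; payment $4,312.00; balance $40,934.76
Payment period 3: opening $40,934.76; interest $1,089.72 → $42,024.48; payment $4,312.00; balance $37,712.48
Payment period 4: opening $37,712.48; interest $1,089.72 → $38,802.20; payment $4,312.00; balance $34,490.20
Payment period 5: opening $34,490.20; interest $1,089.72 → $35,579.92; payment $4,312.00; balance $31,267.92
Payment period 6: opening $31,267.92; interest $1,089.72 → $32,357.64; payment $4,312.00; balance $28,045.64
Payment period 7: opening $28,045.64; interest $1,089.72 → $29,135.36; payment $4,312.00; balance $24,823.36
Payment period 8: opening $24,823.36; interest $1,089.72 → $25,913.08; payment $4,312.00; balance $21,601.08
Payment period 9: opening $21,601.08; interest $1,089.72 → $22,690.80; payment $4,312.00; balance $18,378.80
Payment period 10: opening $18,378.80; interest $1,089.72 → $19,468.52; payment $4,312.00; balance $15,156.52
Payment period 11: opening $15,156.52; interest $1,089.72 → $16,246.24; payment $4,312.00; balance $11,934.24
Payment period 12: opening $11,934.24; interest $1,089.72 → $13,023.96; payment $4,312.00; balance $8,711.96
Payment period 13: opening $8,711.96; interest $1,089.72 → $9,801.68; payment $4,312.00; balance $5,489.68
Payment period 14: opening $5,489.68; interest $1,089.72 → $6,579.40; payment $4,312.00; balance $2,267.40
Payment period 15: opening $2,267.40; interest $1,089.72 → $3,357.12; payment $3,357.12; balance $0.00
Total paid: $63,725.12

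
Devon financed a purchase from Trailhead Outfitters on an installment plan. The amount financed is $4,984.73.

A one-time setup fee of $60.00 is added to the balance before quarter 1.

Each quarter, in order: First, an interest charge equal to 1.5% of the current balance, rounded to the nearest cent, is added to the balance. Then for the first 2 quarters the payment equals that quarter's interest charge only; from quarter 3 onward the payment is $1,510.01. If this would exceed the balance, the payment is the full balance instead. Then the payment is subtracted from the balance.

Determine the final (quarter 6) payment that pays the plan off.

$687.00

# | Opening | Interest | Payment | End bal
1 | $5,044.73 | $75.67 | $75.67 | $5,044.73
2 | $5,044.73 | $75.67 | $75.67 | $5,044.73
3 | $5,044.73 | $75.67 | $1,510.01 | $3,610.39
4 | $3,610.39 | $54.16 | $1,510.01 | $2,154.54
5 | $2,154.54 | $32.32 | $1,510.01 | $676.85
6 | $676.85 | $10.15 | $687.00 | $0.00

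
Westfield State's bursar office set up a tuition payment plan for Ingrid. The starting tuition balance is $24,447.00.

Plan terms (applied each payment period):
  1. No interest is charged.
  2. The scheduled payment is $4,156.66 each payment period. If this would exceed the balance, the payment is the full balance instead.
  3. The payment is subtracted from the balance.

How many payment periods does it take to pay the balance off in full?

Payment period 1: $24,447.00 − $4,156.66 → $20,290.34
Payment period 2: $20,290.34 − $4,156.66 → $16,133.68
Payment period 3: $16,133.68 − $4,156.66 → $11,977.02
Payment period 4: $11,977.02 − $4,156.66 → $7,820.36
Payment period 5: $7,820.36 − $4,156.66 → $3,663.70
Payment period 6: $3,663.70 − $3,663.70 → $0.00
Balance reaches $0.00 in payment period 6.

6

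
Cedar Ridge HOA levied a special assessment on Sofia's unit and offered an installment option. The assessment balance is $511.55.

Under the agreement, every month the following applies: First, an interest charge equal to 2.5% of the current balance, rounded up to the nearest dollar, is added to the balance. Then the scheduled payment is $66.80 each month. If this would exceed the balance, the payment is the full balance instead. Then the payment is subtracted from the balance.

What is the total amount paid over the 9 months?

$580.55

# | Opening | Interest | Payment | End bal
1 | $511.55 | $13.00 | $66.80 | $457.75
2 | $457.75 | $12.00 | $66.80 | $402.95
3 | $402.95 | $11.00 | $66.80 | $347.15
4 | $347.15 | $9.00 | $66.80 | $289.35
5 | $289.35 | $8.00 | $66.80 | $230.55
6 | $230.55 | $6.00 | $66.80 | $169.75
7 | $169.75 | $5.00 | $66.80 | $107.95
8 | $107.95 | $3.00 | $66.80 | $44.15
9 | $44.15 | $2.00 | $46.15 | $0.00
Total paid: $580.55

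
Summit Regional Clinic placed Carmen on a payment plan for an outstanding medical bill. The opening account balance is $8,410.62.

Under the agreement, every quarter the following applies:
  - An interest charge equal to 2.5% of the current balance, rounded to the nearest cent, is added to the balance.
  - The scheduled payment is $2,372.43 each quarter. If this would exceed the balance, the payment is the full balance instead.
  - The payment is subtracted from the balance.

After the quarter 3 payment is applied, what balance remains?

Quarter 1: opening $8,410.62; interest $210.27 → $8,620.89; payment $2,372.43; balance $6,248.46
Quarter 2: opening $6,248.46; interest $156.21 → $6,404.67; payment $2,372.43; balance $4,032.24
Quarter 3: opening $4,032.24; interest $100.81 → $4,133.05; payment $2,372.43; balance $1,760.62

$1,760.62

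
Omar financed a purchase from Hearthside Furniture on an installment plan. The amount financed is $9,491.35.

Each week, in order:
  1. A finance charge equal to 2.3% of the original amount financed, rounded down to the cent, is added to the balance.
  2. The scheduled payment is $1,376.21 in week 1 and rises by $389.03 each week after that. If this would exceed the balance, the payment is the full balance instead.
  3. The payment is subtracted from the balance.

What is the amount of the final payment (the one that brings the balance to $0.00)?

$2,743.83

# | Opening | Interest | Payment | End bal
1 | $9,491.35 | $218.30 | $1,376.21 | $8,333.44
2 | $8,333.44 | $218.30 | $1,765.24 | $6,786.50
3 | $6,786.50 | $218.30 | $2,154.27 | $4,850.53
4 | $4,850.53 | $218.30 | $2,543.30 | $2,525.53
5 | $2,525.53 | $218.30 | $2,743.83 | $0.00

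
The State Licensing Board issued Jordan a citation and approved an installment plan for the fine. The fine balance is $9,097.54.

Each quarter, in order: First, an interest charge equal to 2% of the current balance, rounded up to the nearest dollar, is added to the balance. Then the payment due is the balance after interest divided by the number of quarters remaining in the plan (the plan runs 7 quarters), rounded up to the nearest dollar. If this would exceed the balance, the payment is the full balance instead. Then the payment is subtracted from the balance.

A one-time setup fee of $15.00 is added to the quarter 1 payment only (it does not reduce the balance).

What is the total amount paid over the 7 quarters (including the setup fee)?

# | Opening | Interest | Payment | Fee | End bal
1 | $9,097.54 | $182.00 | $1,326.00 | $15.00 | $7,953.54
2 | $7,953.54 | $160.00 | $1,353.00 | — | $6,760.54
3 | $6,760.54 | $136.00 | $1,380.00 | — | $5,516.54
4 | $5,516.54 | $111.00 | $1,407.00 | — | $4,220.54
5 | $4,220.54 | $85.00 | $1,436.00 | — | $2,869.54
6 | $2,869.54 | $58.00 | $1,464.00 | — | $1,463.54
7 | $1,463.54 | $30.00 | $1,493.54 | — | $0.00
Total paid: $9,874.54

$9,874.54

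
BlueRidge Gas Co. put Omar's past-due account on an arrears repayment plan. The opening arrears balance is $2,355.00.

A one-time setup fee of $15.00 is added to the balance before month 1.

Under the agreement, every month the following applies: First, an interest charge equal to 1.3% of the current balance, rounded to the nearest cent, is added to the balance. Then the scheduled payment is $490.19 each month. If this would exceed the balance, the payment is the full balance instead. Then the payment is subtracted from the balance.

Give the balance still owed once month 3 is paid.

Month 1: $2,370.00 +$30.81 interest = $2,400.81; pay $490.19 → $1,910.62
Month 2: $1,910.62 +$24.84 interest = $1,935.46; pay $490.19 → $1,445.27
Month 3: $1,445.27 +$18.79 interest = $1,464.06; pay $490.19 → $973.87

$973.87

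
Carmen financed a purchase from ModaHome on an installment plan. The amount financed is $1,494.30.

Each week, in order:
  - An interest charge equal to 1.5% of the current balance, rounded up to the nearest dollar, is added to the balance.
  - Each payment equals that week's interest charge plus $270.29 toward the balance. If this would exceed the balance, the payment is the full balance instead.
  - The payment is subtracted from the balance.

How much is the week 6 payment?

$145.85

Week 1: $1,494.30 +$23.00 interest = $1,517.30; pay $293.29 → $1,224.01
Week 2: $1,224.01 +$19.00 interest = $1,243.01; pay $289.29 → $953.72
Week 3: $953.72 +$15.00 interest = $968.72; pay $285.29 → $683.43
Week 4: $683.43 +$11.00 interest = $694.43; pay $281.29 → $413.14
Week 5: $413.14 +$7.00 interest = $420.14; pay $277.29 → $142.85
Week 6: $142.85 +$3.00 interest = $145.85; pay $145.85 → $0.00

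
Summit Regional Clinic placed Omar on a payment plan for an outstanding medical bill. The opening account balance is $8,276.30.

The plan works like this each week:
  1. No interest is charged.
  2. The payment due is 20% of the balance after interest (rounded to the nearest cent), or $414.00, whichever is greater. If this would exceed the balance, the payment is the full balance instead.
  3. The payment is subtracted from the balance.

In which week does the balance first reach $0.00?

# | Opening | Payment | End bal
1 | $8,276.30 | $1,655.26 | $6,621.04
2 | $6,621.04 | $1,324.21 | $5,296.83
3 | $5,296.83 | $1,059.37 | $4,237.46
4 | $4,237.46 | $847.49 | $3,389.97
5 | $3,389.97 | $677.99 | $2,711.98
6 | $2,711.98 | $542.40 | $2,169.58
7 | $2,169.58 | $433.92 | $1,735.66
8 | $1,735.66 | $414.00 | $1,321.66
9 | $1,321.66 | $414.00 | $907.66
10 | $907.66 | $414.00 | $493.66
11 | $493.66 | $414.00 | $79.66
12 | $79.66 | $79.66 | $0.00
Balance reaches $0.00 in week 12.

12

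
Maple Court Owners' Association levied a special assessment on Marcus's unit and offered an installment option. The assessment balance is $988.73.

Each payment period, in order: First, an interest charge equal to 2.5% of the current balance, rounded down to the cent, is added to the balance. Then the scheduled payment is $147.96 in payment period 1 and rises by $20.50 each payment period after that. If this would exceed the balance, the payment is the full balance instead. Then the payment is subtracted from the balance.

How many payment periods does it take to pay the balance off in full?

Payment period 1: opening $988.73; interest $24.71 → $1,013.44; payment $147.96; balance $865.48
Payment period 2: opening $865.48; interest $21.63 → $887.11; payment $168.46; balance $718.65
Payment period 3: opening $718.65; interest $17.96 → $736.61; payment $188.96; balance $547.65
Payment period 4: opening $547.65; interest $13.69 → $561.34; payment $209.46; balance $351.88
Payment period 5: opening $351.88; interest $8.79 → $360.67; payment $229.96; balance $130.71
Payment period 6: opening $130.71; interest $3.26 → $133.97; payment $133.97; balance $0.00
Balance reaches $0.00 in payment period 6.

6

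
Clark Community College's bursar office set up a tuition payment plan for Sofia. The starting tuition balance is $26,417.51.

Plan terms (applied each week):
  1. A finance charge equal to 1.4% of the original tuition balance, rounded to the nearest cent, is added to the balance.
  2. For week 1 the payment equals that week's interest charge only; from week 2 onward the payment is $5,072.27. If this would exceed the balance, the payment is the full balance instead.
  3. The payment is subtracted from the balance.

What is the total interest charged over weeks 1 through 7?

Week 1: opening $26,417.51; interest $369.85 → $26,787.36; payment $369.85; balance $26,417.51
Week 2: opening $26,417.51; interest $369.85 → $26,787.36; payment $5,072.27; balance $21,715.09
Week 3: opening $21,715.09; interest $369.85 → $22,084.94; payment $5,072.27; balance $17,012.67
Week 4: opening $17,012.67; interest $369.85 → $17,382.52; payment $5,072.27; balance $12,310.25
Week 5: opening $12,310.25; interest $369.85 → $12,680.10; payment $5,072.27; balance $7,607.83
Week 6: opening $7,607.83; interest $369.85 → $7,977.68; payment $5,072.27; balance $2,905.41
Week 7: opening $2,905.41; interest $369.85 → $3,275.26; payment $3,275.26; balance $0.00
Total interest: $369.85 + $369.85 + $369.85 + $369.85 + $369.85 + $369.85 + $369.85 = $2,588.95

$2,588.95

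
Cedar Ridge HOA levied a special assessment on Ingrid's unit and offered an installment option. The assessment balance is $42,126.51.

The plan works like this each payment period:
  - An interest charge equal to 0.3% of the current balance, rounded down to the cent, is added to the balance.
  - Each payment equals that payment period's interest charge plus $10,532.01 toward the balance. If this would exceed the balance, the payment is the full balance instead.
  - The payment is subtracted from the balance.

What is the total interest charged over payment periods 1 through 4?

$315.92

Payment period 1: $42,126.51 +$126.37 interest = $42,252.88; pay $10,658.38 → $31,594.50
Payment period 2: $31,594.50 +$94.78 interest = $31,689.28; pay $10,626.79 → $21,062.49
Payment period 3: $21,062.49 +$63.18 interest = $21,125.67; pay $10,595.19 → $10,530.48
Payment period 4: $10,530.48 +$31.59 interest = $10,562.07; pay $10,562.07 → $0.00
Total interest: $126.37 + $94.78 + $63.18 + $31.59 = $315.92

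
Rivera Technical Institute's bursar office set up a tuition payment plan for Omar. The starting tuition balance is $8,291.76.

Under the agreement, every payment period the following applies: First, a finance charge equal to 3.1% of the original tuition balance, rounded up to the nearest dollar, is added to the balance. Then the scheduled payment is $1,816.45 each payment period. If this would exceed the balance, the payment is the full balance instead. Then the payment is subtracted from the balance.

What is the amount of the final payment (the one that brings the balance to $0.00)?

Payment period 1: opening $8,291.76; interest $258.00 → $8,549.76; payment $1,816.45; balance $6,733.31
Payment period 2: opening $6,733.31; interest $258.00 → $6,991.31; payment $1,816.45; balance $5,174.86
Payment period 3: opening $5,174.86; interest $258.00 → $5,432.86; payment $1,816.45; balance $3,616.41
Payment period 4: opening $3,616.41; interest $258.00 → $3,874.41; payment $1,816.45; balance $2,057.96
Payment period 5: opening $2,057.96; interest $258.00 → $2,315.96; payment $1,816.45; balance $499.51
Payment period 6: opening $499.51; interest $258.00 → $757.51; payment $757.51; balance $0.00

$757.51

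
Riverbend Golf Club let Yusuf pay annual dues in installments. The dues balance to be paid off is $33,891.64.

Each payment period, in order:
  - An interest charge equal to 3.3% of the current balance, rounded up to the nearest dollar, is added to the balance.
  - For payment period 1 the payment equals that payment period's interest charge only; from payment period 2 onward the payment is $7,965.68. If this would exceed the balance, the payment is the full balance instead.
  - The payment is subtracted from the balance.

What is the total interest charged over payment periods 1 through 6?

$4,378.00

# | Opening | Interest | Payment | End bal
1 | $33,891.64 | $1,119.00 | $1,119.00 | $33,891.64
2 | $33,891.64 | $1,119.00 | $7,965.68 | $27,044.96
3 | $27,044.96 | $893.00 | $7,965.68 | $19,972.28
4 | $19,972.28 | $660.00 | $7,965.68 | $12,666.60
5 | $12,666.60 | $418.00 | $7,965.68 | $5,118.92
6 | $5,118.92 | $169.00 | $5,287.92 | $0.00
Total interest: $1,119.00 + $1,119.00 + $893.00 + $660.00 + $418.00 + $169.00 = $4,378.00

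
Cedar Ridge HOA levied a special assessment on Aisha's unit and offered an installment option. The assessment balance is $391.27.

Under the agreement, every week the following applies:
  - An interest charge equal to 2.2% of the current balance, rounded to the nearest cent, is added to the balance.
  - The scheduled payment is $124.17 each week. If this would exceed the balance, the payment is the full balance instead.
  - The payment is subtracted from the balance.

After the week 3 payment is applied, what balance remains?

$36.91

Week 1: opening $391.27; interest $8.61 → $399.88; payment $124.17; balance $275.71
Week 2: opening $275.71; interest $6.07 → $281.78; payment $124.17; balance $157.61
Week 3: opening $157.61; interest $3.47 → $161.08; payment $124.17; balance $36.91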